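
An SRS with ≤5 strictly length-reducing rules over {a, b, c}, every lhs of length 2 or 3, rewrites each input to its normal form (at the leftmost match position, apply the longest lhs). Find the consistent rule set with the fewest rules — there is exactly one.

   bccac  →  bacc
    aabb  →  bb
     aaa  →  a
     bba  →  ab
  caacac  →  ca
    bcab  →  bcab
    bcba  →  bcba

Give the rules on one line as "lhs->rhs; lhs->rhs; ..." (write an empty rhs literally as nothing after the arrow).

  | bccac => bacc
  | aabb => bb
  | aaa => a
  | bba => ab

aa->; aac->a; bba->ab; cca->ac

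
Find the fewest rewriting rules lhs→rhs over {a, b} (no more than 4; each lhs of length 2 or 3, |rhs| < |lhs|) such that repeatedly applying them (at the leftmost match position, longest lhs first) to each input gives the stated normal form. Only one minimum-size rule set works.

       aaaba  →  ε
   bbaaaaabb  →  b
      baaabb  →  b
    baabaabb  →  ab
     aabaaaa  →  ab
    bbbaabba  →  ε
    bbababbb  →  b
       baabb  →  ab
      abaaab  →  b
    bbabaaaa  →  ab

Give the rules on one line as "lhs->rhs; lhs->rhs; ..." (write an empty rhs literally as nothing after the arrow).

  | aaaba => aaba => aba => ba => ε
  | bbaaaaabb => baaaaabb => abaaabb => baaabb => ababb => babb => bb => b
  | baaabb => ababb => babb => bb => b
  | baabaabb => abbaabb => abaabb => baabb => abbb => abb => ab

aba->ba; ba->; baa->ab; bb->b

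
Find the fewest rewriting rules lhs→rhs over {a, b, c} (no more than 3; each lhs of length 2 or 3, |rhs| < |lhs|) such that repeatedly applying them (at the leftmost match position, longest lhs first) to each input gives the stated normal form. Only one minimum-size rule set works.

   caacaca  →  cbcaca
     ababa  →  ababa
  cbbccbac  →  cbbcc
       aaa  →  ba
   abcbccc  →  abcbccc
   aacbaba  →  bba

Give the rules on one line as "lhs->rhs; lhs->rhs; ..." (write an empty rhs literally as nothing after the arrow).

aa->b; cba->

  | caacaca => cbcaca
  | ababa
  | cbbccbac => cbbcc
  | aaa => ba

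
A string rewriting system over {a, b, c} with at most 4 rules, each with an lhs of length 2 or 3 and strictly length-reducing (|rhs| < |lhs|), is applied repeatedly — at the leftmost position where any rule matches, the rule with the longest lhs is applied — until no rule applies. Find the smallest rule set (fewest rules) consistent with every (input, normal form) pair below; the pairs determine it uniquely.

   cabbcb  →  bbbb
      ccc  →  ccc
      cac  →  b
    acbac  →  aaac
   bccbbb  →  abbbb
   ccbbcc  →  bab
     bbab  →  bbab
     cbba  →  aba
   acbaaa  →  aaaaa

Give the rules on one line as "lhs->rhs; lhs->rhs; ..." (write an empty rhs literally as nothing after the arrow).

  | cabbcb => bbbcb => bbbb
  | ccc
  | cac => bc => b
  | acbac => aaac

bc->b; bcc->ab; ca->b; cb->a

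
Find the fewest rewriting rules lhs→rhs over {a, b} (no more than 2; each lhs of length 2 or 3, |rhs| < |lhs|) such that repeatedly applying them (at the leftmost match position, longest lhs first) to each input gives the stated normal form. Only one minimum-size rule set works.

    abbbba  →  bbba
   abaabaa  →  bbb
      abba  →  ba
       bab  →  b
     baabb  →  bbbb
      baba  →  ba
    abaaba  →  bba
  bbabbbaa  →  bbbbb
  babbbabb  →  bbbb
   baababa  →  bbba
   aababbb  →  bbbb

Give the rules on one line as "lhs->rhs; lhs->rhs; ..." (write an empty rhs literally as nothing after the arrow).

aa->b; ab->

  | abbbba => bbba
  | abaabaa => aabaa => bbaa => bbb
  | abba => ba
  | bab => b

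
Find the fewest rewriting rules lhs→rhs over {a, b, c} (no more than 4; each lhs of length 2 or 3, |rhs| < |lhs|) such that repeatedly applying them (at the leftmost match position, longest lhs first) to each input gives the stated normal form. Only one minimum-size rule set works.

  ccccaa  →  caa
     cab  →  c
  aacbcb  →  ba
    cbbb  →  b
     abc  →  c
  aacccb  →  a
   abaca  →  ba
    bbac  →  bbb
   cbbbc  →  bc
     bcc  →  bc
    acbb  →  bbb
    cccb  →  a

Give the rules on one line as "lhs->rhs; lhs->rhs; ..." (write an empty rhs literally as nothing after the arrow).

ab->; ac->b; cb->a; cc->c

  | ccccaa => cccaa => ccaa => caa
  | cab => c
  | aacbcb => abbcb => bcb => ba
  | cbbb => abb => b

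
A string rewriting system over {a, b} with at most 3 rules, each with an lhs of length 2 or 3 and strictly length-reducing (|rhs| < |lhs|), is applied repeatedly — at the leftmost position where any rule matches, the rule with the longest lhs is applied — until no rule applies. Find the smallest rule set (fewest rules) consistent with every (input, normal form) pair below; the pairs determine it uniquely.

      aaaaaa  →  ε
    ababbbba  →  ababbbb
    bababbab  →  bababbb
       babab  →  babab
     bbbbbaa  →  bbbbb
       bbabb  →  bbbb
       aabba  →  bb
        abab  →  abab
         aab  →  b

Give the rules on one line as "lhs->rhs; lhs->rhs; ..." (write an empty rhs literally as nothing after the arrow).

  | aaaaaa => aaaa => aa => ε
  | ababbbba => ababbbb
  | bababbab => bababbb
  | babab

aa->; bba->bb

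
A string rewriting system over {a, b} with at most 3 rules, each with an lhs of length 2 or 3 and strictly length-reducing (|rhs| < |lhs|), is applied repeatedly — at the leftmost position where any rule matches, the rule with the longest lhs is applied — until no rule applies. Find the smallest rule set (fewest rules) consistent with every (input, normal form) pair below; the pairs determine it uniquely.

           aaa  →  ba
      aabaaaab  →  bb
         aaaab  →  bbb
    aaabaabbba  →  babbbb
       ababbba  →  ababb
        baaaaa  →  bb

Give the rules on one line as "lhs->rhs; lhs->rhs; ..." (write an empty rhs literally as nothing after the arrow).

aa->b; bba->b

  | aaa => ba
  | aabaaaab => bbaaaab => baaab => bbab => bb
  | aaaab => baab => bbb
  | aaabaabbba => babaabbba => babbbbba => babbbb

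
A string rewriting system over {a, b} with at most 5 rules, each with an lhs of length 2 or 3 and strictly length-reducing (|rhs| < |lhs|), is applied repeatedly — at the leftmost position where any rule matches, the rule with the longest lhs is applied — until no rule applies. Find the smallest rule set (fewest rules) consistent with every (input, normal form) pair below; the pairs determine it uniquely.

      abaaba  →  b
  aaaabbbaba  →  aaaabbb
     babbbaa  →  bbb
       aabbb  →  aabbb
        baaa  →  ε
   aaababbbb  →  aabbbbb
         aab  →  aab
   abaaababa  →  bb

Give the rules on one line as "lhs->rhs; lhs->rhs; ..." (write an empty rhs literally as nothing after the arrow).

aba->b; ba->; baa->ba; bab->bb

  | abaaba => baba => bba => b
  | aaaabbbaba => aaaabbbba => aaaabbb
  | babbbaa => bbbbaa => bbbba => bbb
  | aabbb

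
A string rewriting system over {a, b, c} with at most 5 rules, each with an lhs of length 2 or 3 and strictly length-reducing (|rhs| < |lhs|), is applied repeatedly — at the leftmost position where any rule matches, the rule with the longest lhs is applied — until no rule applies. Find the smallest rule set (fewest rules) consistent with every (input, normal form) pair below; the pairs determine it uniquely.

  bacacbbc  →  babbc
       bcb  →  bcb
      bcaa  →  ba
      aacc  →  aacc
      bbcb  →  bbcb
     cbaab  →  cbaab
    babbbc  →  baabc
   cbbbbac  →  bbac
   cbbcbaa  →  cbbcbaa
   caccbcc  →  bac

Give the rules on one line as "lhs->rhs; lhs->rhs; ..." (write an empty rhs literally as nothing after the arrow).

bbb->ab; ca->; cac->; cbc->ba

  | bacacbbc => babbc
  | bcb
  | bcaa => ba
  | aacc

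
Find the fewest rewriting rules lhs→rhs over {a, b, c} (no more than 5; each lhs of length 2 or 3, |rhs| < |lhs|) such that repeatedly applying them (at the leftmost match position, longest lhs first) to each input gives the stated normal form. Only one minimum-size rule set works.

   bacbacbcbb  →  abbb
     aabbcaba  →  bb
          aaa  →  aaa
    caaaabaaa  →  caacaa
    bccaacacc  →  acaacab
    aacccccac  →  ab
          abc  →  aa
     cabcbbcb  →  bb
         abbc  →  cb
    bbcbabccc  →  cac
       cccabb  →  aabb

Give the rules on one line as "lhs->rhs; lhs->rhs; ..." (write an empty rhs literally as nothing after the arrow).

aba->cb; acb->c; bc->a; cc->b

  | bacbacbcbb => bcacbcbb => aacbcbb => accbb => abbb
  | aabbcaba => aabaaba => acbaba => caba => ccb => bb
  | aaa
  | caaaabaaa => caaacbaa => caacaa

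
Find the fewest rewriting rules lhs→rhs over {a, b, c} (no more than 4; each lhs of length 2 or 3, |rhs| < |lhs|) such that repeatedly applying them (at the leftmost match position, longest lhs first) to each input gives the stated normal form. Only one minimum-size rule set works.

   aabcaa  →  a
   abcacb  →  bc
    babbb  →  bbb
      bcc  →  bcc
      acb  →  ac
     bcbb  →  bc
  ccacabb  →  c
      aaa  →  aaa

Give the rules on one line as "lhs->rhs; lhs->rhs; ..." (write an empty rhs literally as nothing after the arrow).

  | aabcaa => acaa => aba => a
  | abcacb => cacb => bcb => bc
  | babbb => bbb
  | bcc

ab->; ca->b; cb->c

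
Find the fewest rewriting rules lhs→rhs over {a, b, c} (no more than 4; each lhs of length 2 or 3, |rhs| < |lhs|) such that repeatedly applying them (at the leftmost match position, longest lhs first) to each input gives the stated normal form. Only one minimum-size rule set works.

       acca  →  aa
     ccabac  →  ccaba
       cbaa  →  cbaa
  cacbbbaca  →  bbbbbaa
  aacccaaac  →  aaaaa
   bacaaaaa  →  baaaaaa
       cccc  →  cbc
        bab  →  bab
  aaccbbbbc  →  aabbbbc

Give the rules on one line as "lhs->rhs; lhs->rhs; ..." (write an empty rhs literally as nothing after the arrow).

ac->a; cac->bb; ccc->cb

  | acca => aca => aa
  | ccabac => ccaba
  | cbaa
  | cacbbbaca => bbbbbaca => bbbbbaa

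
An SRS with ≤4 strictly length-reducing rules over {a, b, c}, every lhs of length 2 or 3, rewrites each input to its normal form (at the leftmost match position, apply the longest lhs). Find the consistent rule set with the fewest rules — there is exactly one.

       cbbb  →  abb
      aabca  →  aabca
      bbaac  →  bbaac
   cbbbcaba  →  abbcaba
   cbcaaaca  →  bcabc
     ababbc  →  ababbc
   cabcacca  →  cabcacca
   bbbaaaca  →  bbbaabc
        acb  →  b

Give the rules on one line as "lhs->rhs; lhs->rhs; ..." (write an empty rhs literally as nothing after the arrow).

  | cbbb => abb
  | aabca
  | bbaac
  | cbbbcaba => abbcaba

aca->bc; acb->b; cb->a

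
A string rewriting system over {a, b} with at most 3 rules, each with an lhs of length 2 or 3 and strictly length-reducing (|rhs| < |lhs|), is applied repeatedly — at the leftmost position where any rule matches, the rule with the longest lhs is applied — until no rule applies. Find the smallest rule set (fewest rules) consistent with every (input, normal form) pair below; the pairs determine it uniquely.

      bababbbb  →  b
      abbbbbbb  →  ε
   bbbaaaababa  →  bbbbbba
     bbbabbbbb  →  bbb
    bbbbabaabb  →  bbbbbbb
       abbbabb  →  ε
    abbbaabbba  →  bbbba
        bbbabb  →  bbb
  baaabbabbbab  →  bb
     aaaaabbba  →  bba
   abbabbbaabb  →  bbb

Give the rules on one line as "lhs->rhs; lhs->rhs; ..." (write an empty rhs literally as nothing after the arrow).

aa->b; ab->; abb->ab

  | bababbbb => babbbb => babbb => babb => bab => b
  | abbbbbbb => abbbbbb => abbbbb => abbbb => abbb => abb => ab => ε
  | bbbaaaababa => bbbbaababa => bbbbbbaba => bbbbbba
  | bbbabbbbb => bbbabbbb => bbbabbb => bbbabb => bbbab => bbb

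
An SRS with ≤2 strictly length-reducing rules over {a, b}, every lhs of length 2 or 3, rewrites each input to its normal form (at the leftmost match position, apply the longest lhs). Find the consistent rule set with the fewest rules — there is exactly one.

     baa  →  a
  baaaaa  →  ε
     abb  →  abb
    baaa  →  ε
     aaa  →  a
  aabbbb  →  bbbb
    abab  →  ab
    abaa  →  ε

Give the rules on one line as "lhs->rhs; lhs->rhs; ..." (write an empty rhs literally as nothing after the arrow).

aa->; ba->

  | baa => a
  | baaaaa => aaaa => aa => ε
  | abb
  | baaa => aa => ε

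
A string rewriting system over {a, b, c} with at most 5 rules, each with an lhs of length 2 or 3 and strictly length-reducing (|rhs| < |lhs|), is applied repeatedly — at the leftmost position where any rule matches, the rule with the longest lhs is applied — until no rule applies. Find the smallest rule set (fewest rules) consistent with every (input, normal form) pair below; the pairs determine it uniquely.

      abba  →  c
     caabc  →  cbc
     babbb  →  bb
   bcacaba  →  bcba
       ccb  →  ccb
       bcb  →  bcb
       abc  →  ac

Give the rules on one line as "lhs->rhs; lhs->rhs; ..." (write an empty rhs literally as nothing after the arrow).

aa->c; ab->a; bab->; ca->a

  | abba => aba => aa => c
  | caabc => aabc => cbc
  | babbb => bb
  | bcacaba => bacaba => baaba => bcba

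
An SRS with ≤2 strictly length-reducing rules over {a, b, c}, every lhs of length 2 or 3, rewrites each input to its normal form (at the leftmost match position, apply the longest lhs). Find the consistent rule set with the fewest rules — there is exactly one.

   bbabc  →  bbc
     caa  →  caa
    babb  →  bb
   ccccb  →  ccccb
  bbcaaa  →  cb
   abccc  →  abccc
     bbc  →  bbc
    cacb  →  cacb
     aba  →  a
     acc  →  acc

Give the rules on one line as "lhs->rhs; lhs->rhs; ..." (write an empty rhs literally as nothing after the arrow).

ba->; bca->cb

  | bbabc => bbc
  | caa
  | babb => bb
  | ccccb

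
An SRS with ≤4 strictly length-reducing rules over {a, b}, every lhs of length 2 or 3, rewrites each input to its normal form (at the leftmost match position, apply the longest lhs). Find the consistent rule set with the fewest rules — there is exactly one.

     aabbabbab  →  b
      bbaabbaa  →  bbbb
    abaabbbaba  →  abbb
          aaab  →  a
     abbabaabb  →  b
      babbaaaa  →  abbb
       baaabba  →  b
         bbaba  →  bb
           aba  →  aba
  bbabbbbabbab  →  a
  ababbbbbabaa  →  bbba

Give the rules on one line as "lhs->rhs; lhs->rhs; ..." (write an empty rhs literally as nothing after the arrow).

aa->b; aab->; bab->a

  | aabbabbab => babbab => abab => aa => b
  | bbaabbaa => bbbaa => bbbb
  | abaabbbaba => abbbaba => abbaa => abbb
  | aaab => bab => a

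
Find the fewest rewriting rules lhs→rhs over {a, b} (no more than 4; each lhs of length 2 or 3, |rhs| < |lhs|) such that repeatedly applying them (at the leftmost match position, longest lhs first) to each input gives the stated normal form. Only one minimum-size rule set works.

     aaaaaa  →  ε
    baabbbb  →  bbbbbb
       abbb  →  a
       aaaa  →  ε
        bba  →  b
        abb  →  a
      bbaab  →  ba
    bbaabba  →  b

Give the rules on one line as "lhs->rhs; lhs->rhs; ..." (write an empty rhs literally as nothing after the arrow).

  | aaaaaa => aaaa => aa => ε
  | baabbbb => bbbbbb
  | abbb => abb => ab => a
  | aaaa => aa => ε

aa->; aab->bb; ab->a; bba->b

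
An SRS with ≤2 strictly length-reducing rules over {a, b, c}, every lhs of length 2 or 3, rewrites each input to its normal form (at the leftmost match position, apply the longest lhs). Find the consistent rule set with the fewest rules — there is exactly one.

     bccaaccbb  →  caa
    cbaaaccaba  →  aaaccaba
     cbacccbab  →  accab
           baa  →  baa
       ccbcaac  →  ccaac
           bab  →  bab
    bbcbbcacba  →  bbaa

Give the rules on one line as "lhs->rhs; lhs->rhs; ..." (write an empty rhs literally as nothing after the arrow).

bc->; cb->

  | bccaaccbb => caaccbb => caacb => caa
  | cbaaaccaba => aaaccaba
  | cbacccbab => acccbab => accab
  | baa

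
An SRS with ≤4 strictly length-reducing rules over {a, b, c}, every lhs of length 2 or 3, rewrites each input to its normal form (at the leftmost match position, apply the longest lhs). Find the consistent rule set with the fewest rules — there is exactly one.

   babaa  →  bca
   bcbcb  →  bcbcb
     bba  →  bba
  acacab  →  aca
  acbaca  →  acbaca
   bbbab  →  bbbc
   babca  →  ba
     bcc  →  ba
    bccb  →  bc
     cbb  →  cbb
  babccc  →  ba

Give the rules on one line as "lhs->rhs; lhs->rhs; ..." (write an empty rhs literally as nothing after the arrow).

aa->a; ab->c; cc->a

  | babaa => bcaa => bca
  | bcbcb
  | bba
  | acacab => acacc => acaa => aca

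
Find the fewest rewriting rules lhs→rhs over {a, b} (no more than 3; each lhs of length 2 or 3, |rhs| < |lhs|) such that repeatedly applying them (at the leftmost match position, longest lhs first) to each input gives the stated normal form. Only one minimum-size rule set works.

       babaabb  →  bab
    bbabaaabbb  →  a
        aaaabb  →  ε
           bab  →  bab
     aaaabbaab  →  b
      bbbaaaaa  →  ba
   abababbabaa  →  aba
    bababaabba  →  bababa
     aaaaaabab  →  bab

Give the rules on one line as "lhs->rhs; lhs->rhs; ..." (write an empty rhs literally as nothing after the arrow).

aa->a; aab->b; bb->

  | babaabb => babbb => bab
  | bbabaaabbb => abaaabbb => abaabbb => abbbb => abb => a
  | aaaabb => aaabb => aabb => bb => ε
  | bab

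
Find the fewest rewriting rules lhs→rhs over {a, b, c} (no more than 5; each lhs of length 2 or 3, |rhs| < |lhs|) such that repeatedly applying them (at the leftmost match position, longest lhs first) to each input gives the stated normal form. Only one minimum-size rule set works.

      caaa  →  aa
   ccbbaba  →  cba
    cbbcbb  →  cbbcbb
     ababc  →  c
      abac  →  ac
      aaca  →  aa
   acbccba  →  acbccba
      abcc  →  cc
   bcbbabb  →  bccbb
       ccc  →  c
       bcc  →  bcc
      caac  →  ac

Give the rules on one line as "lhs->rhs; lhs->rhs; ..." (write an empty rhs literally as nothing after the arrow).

  | caaa => aa
  | ccbbaba => cccba => cba
  | cbbcbb
  | ababc => abc => c

ab->; bba->c; ca->; ccc->c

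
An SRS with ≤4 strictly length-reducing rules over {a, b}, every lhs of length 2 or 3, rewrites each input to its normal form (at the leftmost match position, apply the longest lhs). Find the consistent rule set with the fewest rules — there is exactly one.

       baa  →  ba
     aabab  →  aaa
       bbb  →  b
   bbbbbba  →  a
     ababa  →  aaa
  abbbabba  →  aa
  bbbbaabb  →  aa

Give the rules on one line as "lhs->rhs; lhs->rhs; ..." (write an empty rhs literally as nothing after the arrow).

  | baa => ba
  | aabab => aaab => aaa
  | bbb => b
  | bbbbbba => bbbba => bba => a

ab->a; abb->ba; baa->ba; bb->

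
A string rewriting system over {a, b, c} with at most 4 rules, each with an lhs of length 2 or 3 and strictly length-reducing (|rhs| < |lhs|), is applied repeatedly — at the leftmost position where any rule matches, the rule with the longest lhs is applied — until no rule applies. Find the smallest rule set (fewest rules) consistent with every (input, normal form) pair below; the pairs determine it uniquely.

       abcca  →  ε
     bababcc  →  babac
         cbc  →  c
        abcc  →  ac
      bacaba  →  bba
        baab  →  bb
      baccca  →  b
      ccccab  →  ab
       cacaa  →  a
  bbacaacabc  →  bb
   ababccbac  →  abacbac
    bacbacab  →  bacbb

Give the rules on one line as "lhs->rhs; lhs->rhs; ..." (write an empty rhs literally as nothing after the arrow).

aa->; bc->; ca->a

  | abcca => aca => aa => ε
  | bababcc => babac
  | cbc => c
  | abcc => ac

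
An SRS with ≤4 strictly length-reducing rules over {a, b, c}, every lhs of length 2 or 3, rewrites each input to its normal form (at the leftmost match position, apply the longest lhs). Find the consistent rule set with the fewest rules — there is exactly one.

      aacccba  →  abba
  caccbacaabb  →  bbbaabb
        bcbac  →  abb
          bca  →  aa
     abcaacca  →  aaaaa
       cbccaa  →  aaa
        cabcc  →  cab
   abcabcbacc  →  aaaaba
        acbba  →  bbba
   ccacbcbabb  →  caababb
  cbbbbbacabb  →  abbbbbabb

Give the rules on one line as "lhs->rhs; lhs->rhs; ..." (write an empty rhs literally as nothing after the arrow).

  | aacccba => abccba => aacba => abba
  | caccbacaabb => cbcbacaabb => acbacaabb => bbacaabb => bbbaabb
  | bcbac => abac => abb
  | bca => aa

ac->b; bc->a; cb->a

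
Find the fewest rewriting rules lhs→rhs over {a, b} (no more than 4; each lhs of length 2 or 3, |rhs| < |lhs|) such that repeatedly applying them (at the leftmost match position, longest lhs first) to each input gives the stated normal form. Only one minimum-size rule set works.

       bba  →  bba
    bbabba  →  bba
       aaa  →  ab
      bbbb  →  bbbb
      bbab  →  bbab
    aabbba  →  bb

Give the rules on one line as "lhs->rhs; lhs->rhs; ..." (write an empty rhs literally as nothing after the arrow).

  | bba
  | bbabba => bba
  | aaa => ab
  | bbbb

aaa->ab; aba->bb; abb->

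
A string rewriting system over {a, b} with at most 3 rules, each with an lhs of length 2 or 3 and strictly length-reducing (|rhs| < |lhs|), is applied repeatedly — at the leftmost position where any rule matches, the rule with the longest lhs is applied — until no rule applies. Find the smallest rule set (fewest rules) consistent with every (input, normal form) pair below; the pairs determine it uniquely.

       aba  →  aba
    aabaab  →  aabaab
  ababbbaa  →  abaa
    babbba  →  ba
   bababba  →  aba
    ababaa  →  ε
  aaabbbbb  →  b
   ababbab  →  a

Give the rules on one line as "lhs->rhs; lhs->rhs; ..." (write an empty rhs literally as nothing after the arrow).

aaa->; bab->; bb->b

  | aba
  | aabaab
  | ababbbaa => abbaa => abaa
  | babbba => bba => ba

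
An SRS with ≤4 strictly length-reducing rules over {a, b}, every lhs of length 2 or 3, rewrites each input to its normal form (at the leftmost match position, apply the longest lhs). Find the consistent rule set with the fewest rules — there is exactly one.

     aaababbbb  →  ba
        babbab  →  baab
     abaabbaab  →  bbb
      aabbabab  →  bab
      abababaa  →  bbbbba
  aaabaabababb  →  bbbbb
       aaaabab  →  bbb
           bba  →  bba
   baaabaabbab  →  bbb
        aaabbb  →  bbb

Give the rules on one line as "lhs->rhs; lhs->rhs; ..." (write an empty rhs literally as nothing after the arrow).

  | aaababbbb => babbbb => babb => ba
  | babbab => baab
  | abaabbaab => bbabbaab => bbaaab => bbb
  | aabbabab => aaabab => bab

aaa->; aba->bb; abb->a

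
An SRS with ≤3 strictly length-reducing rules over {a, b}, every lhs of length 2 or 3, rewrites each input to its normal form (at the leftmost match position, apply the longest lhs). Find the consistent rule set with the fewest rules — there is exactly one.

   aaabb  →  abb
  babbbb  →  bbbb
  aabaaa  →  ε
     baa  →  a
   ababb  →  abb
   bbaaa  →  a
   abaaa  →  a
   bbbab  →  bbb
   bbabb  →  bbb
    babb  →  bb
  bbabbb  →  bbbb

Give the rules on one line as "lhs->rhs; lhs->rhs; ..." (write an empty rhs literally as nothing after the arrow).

  | aaabb => abb
  | babbbb => bbbb
  | aabaaa => baaa => aa => ε
  | baa => a

aa->; ba->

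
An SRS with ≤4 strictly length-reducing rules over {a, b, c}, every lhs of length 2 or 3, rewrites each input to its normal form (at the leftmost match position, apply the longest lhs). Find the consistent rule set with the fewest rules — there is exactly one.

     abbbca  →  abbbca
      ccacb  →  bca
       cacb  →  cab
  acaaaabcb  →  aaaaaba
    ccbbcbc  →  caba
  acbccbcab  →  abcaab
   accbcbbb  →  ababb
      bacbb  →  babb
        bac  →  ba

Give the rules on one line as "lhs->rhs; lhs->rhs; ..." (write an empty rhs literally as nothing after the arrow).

ac->a; cb->a; cca->bc

  | abbbca
  | ccacb => bccb => bca
  | cacb => cab
  | acaaaabcb => aaaaabcb => aaaaaba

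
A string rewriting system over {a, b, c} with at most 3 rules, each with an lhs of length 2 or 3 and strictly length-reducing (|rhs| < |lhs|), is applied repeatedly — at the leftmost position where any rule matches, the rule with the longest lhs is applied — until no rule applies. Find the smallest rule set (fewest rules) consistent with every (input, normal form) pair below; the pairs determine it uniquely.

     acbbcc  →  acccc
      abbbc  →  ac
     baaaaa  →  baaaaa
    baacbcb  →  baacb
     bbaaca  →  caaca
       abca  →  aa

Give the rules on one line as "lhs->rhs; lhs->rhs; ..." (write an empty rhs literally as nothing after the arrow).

  | acbbcc => acccc
  | abbbc => acbc => ac
  | baaaaa
  | baacbcb => baacb

bb->c; bc->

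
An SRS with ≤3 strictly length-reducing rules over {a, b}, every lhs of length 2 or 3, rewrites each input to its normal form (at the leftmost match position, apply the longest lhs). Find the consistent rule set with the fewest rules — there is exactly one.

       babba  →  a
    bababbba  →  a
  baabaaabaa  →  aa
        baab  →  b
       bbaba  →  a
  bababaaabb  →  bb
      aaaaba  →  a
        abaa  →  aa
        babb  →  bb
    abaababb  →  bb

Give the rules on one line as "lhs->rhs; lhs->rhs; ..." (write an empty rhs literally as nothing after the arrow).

  | babba => abba => bba => ba => a
  | bababbba => ababbba => babbba => abbba => bbba => bba => ba => a
  | baabaaabaa => aabaaabaa => abaaabaa => baaabaa => aaabaa => aabaa => abaa => baa => aa
  | baab => aab => ab => b

ab->b; ba->a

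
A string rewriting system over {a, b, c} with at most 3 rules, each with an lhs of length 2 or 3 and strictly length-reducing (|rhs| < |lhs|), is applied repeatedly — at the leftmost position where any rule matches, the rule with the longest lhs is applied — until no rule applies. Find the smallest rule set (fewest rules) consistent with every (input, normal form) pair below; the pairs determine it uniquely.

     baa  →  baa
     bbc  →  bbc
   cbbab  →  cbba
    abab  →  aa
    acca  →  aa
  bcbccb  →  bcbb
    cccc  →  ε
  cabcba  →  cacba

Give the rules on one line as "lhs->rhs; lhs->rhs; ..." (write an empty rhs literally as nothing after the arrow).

  | baa
  | bbc
  | cbbab => cbba
  | abab => aab => aa

ab->a; cc->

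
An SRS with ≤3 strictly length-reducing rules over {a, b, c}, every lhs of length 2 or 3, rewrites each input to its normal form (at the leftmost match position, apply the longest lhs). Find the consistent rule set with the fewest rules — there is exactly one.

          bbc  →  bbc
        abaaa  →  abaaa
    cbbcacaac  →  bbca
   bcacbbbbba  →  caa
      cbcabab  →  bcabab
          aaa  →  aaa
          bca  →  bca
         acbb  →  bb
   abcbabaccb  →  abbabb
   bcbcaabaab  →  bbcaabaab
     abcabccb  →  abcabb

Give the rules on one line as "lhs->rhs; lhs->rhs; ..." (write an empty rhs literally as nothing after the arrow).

  | bbc
  | abaaa
  | cbbcacaac => bbcacaac => bbcaac => bbca
  | bcacbbbbba => bcbbbbba => bbbbbba => cabbba => cacaa => caa

ac->; bbb->ca; cb->b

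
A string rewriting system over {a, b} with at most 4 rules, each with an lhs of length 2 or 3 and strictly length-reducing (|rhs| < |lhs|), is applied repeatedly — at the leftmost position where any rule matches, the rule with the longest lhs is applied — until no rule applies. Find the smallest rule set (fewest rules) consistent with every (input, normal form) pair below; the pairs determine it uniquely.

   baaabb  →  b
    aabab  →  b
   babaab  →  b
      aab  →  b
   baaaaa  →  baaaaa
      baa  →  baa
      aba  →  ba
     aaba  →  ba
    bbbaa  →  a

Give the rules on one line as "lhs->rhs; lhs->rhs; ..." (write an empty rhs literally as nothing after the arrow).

  | baaabb => baabb => babb => bbb => bb => b
  | aabab => abab => bab => bb => b
  | babaab => bbaab => ab => b
  | aab => ab => b

ab->b; bb->b; bba->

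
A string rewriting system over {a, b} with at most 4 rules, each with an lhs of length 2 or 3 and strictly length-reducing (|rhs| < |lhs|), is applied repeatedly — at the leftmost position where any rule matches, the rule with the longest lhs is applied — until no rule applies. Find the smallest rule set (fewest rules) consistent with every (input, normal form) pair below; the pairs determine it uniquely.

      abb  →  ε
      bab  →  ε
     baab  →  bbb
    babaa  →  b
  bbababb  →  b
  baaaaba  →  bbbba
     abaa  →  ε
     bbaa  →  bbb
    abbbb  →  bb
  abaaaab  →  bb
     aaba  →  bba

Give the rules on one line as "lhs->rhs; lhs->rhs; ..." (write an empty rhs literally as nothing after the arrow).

  | abb => ε
  | bab => ε
  | baab => bbb
  | babaa => aa => b

aa->b; abb->; bab->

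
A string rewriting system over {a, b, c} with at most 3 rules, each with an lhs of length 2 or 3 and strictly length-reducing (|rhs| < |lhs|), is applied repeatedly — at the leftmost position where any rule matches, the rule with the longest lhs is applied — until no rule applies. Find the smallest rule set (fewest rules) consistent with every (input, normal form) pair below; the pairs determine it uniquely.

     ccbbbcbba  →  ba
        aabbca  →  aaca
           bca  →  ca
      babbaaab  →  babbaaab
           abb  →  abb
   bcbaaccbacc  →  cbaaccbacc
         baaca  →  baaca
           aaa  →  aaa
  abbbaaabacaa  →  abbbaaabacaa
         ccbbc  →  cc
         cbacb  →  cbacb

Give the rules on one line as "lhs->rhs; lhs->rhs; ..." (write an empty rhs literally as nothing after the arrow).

  | ccbbbcbba => cbbcbba => bcbba => cbba => ba
  | aabbca => aabca => aaca
  | bca => ca
  | babbaaab

bc->c; cbb->b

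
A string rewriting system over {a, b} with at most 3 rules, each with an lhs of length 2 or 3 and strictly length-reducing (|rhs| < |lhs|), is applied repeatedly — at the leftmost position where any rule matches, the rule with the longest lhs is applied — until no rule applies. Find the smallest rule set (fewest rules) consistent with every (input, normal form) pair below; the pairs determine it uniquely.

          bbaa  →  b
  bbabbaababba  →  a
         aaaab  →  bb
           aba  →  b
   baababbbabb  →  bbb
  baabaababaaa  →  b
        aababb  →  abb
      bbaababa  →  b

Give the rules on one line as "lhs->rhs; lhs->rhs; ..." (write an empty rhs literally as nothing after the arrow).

  | bbaa => baa => aa => b
  | bbabbaababba => babbaababba => abbaababba => abaababba => aaababba => bababba => ababba => aabba => bbba => bba => ba => a
  | aaaab => baab => aab => bb
  | aba => aa => b

aa->b; ba->a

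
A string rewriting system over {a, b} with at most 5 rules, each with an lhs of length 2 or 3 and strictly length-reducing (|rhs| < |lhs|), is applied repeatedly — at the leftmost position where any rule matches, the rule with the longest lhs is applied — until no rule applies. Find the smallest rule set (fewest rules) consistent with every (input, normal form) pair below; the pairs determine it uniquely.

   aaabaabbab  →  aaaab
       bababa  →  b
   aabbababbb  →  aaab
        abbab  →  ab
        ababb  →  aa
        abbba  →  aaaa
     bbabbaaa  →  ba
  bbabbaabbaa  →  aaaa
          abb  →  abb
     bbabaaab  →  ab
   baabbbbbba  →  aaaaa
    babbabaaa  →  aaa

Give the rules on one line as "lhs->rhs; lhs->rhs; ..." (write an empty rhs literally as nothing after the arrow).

aba->b; baa->; bab->; bbb->aa

  | aaabaabbab => aababbab => abbbab => aaaab
  | bababa => aba => b
  | aabbababbb => aababbb => abbbb => aaab
  | abbab => ab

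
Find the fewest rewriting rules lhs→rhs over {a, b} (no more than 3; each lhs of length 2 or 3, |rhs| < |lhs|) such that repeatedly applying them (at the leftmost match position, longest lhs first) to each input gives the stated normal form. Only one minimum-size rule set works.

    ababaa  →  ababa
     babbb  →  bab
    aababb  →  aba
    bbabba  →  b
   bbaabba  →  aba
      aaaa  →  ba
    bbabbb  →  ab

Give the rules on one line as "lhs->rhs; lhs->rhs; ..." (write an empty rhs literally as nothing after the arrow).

  | ababaa => ababa
  | babbb => baab => bab
  | aababb => ababb => abaa => aba
  | bbabba => aabba => abba => aaa => b

aa->a; aaa->b; bb->a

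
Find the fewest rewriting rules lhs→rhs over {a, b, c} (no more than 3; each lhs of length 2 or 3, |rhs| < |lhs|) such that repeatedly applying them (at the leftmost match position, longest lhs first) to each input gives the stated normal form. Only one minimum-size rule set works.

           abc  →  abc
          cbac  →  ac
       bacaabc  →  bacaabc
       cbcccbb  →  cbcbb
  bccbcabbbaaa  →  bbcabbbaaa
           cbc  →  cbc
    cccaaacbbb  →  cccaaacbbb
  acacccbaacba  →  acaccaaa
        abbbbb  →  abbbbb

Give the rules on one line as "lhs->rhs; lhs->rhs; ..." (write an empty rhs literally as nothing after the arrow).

  | abc
  | cbac => ac
  | bacaabc
  | cbcccbb => cbcbb

bcc->b; cba->a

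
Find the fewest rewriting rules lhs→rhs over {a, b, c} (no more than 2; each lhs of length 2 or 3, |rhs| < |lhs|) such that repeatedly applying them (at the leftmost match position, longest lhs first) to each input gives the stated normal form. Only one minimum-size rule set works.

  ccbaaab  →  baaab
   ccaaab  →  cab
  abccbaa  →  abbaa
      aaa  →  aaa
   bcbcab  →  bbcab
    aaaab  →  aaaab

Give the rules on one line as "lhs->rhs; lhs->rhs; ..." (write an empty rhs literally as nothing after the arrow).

  | ccbaaab => cbaaab => baaab
  | ccaaab => cab
  | abccbaa => abcbaa => abbaa
  | aaa

caa->; cb->b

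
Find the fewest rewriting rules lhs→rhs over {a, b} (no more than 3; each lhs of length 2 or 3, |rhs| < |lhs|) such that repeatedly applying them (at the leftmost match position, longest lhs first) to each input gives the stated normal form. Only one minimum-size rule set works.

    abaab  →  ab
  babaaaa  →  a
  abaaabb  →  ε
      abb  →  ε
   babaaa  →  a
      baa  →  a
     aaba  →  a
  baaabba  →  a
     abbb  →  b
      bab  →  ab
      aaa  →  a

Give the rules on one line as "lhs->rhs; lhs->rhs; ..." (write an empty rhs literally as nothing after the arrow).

  | abaab => aaab => aab => ab
  | babaaaa => abaaaa => aaaaa => aaaa => aaa => aa => a
  | abaaabb => aaaabb => aaabb => aabb => abb => ε
  | abb => ε

aa->a; abb->; ba->a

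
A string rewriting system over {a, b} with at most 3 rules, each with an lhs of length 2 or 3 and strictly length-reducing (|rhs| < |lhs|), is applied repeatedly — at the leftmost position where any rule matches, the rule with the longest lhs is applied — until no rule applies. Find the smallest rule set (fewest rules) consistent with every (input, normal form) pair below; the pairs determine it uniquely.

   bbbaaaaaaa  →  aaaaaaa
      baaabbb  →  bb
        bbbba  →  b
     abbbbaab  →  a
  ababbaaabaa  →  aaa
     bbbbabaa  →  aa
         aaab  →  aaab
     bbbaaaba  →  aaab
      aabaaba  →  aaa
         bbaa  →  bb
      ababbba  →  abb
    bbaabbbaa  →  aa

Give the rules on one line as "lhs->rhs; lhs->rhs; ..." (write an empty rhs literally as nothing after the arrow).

  | bbbaaaaaaa => aaaaaaa
  | baaabbb => baabbb => babbb => bb
  | bbbba => ba => b
  | abbbbaab => abaab => abab => a

ba->b; bab->; bbb->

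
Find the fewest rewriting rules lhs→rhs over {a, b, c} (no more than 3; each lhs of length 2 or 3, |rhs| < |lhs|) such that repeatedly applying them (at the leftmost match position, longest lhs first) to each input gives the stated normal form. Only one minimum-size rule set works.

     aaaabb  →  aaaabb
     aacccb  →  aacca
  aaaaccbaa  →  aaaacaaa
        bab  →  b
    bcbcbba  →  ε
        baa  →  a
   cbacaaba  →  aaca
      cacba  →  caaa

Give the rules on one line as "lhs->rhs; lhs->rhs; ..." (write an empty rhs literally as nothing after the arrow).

aba->; ba->; cb->a

  | aaaabb
  | aacccb => aacca
  | aaaaccbaa => aaaacaaa
  | bab => b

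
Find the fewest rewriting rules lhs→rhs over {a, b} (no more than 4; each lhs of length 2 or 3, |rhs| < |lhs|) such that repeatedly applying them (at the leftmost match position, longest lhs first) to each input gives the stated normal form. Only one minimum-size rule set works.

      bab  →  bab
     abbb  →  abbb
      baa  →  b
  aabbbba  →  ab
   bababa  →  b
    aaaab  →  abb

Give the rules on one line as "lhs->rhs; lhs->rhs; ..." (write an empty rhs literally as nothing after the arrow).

  | bab
  | abbb
  | baa => b
  | aabbbba => aabba => aaa => ab

aaa->ab; aba->ab; baa->b; bba->a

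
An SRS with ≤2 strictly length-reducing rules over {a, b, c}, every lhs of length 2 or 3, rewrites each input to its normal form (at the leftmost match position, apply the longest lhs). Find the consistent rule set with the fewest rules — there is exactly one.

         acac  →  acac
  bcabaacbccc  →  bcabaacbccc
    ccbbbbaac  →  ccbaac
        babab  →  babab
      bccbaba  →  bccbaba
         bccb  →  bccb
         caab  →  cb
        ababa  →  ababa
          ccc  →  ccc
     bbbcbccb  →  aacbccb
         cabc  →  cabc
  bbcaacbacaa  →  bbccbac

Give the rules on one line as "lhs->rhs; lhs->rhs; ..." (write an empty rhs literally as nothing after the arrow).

  | acac
  | bcabaacbccc
  | ccbbbbaac => ccaabaac => ccbaac
  | babab

bbb->aa; caa->c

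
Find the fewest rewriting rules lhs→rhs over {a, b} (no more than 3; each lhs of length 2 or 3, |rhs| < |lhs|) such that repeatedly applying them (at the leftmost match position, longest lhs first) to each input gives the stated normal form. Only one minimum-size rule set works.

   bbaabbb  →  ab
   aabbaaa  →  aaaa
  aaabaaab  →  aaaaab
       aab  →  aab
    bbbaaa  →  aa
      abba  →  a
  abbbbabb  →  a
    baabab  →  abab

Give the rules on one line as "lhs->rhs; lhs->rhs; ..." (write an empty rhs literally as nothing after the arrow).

baa->a; bb->; bba->

  | bbaabbb => abbb => ab
  | aabbaaa => aaaa
  | aaabaaab => aaaaab
  | aab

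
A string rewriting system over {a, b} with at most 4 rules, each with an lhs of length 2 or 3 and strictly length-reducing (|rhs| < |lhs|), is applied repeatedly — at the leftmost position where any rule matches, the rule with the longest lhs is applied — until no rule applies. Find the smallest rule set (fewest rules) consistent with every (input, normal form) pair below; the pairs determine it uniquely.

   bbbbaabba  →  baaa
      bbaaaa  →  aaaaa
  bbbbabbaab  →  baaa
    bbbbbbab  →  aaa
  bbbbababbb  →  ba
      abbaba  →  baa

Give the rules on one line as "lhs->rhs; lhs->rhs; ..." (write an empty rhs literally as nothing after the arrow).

  | bbbbaabba => abbaabba => baaabba => baabaa => baaa
  | bbaaaa => aaaaa
  | bbbbabbaab => abbabbaab => baabbaab => babaaab => baaab => baaa
  | bbbbbbab => abbbbab => babbab => bbaab => aaab => aaa

ab->a; aba->a; abb->ba; bb->a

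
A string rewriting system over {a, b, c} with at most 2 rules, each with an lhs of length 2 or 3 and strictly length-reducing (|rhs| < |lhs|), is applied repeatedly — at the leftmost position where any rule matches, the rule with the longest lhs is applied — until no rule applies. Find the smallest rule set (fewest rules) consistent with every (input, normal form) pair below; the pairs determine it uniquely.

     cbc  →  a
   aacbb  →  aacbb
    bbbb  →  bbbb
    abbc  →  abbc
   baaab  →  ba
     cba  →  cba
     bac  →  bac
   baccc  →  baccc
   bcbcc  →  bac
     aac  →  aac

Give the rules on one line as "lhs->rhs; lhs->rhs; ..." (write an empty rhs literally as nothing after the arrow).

aab->; cbc->a

  | cbc => a
  | aacbb
  | bbbb
  | abbc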